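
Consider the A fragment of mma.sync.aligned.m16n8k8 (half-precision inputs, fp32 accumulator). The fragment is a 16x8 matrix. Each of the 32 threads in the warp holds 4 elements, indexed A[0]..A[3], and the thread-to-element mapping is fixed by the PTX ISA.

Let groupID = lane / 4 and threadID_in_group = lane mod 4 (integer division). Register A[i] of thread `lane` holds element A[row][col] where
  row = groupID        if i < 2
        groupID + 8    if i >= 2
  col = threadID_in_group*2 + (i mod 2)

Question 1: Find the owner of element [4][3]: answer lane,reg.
r=4→G=4,rhi=0  c=3→T=1,p=1
L=4*4+1=17  i=0*2+1=1

17,1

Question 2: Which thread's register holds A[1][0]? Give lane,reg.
r=1→G=1,rhi=0  c=0→T=0,p=0
L=1*4+0=4  i=0*2+0=0

4,0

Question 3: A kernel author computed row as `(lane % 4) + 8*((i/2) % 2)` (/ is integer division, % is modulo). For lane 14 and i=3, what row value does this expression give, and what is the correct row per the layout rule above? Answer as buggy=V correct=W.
`(lane % 4) + 8*((i/2) % 2)`[14,3]→10
14: G=3,T=2
[3] (3+8,2*2+1) = (11,5)
row: 10 vs 11

buggy=10 correct=11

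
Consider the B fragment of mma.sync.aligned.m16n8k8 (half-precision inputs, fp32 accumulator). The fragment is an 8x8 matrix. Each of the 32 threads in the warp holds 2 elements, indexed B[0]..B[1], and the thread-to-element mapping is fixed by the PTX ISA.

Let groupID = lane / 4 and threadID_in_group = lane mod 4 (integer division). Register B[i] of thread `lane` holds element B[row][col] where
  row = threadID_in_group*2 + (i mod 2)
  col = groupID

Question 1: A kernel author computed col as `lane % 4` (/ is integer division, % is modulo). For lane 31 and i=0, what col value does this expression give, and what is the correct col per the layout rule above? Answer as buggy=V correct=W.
buggy=3 correct=7

`lane % 4`[31,0]→3
lane 31→31/4=7, 31 mod 4=3
i=0  r:2·3+0→6  c:7
col: 3 vs 7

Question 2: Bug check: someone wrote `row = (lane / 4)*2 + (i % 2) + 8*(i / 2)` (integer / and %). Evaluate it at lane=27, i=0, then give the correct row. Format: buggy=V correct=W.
`(lane / 4)*2 + (i % 2) + 8*(i / 2)`[27,0]→12
27: G=6,T=3
[0] (3*2+0,6) = (6,6)
row: 12 vs 6

buggy=12 correct=6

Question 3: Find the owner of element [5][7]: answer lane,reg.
c=7→G=7  r=5→T=2,p=1
L=7*4+2=30  i=1=1

30,1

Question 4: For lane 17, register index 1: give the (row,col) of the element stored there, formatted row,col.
lane 17=>17/4=4, 17 mod 4=1
i=1  r:2·1+1=>3  c:4

3,4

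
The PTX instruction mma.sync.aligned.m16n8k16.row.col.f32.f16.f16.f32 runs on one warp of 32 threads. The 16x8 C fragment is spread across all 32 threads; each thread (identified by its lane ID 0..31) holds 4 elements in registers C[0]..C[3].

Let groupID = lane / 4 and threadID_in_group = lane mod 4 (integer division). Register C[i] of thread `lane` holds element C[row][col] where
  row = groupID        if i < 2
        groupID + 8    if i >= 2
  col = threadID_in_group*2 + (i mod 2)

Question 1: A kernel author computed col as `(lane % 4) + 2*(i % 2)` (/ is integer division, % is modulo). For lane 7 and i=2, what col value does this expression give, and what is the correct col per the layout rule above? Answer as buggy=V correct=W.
buggy=3 correct=6

`(lane % 4) + 2*(i % 2)`[7,2]->3
lane 7->7/4=1, 7 mod 4=3
i=2  r:1+8->9  c:2·3+0->6
col: 3 vs 6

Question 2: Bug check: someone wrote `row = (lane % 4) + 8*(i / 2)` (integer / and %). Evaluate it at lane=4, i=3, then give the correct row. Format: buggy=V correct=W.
buggy=8 correct=9

`(lane % 4) + 8*(i / 2)`[4,3]->8
L=4->gid=4>>2=1, tid=4&3=0
[3]->row 1+8=9  col 0·2+1=1
row: 8 vs 9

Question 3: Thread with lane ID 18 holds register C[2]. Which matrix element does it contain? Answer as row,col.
12,4

18: grp=4,tig=2
[2] (4+8,2*2+0) = (12,4)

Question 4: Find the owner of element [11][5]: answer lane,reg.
14,3

r=11->g=3,rb=1  c=5->t=2,b0=1
L=3*4+2=14  i=1*2+1=3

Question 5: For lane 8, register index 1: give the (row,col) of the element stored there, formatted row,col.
lane 8: G=2 (8/4), T=0 (8%4)
i=1: r=2+0=2, c=0*2+1=1

2,1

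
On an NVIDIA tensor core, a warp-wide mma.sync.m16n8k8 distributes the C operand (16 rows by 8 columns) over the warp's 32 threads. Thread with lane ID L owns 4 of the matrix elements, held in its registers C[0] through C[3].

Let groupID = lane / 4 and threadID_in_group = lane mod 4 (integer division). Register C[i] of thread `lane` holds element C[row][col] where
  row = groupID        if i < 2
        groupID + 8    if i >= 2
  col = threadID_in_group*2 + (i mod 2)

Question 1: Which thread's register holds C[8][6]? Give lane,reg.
3,2

r=8->g=0,rb=1  c=6->t=3,b0=0
L=0*4+3=3  i=1*2+0=2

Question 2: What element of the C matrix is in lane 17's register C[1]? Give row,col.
lane 17: grp=4 (17/4), tig=1 (17%4)
i=1: r=4+0=4, c=1*2+1=3

4,3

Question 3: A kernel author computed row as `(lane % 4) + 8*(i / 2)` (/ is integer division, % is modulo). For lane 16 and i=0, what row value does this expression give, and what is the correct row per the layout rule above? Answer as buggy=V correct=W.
`(lane % 4) + 8*(i / 2)`[16,0]⇒0
16: gr=4,th=0
[0] (4+0,0*2+0) = (4,0)
row: 0 vs 4

buggy=0 correct=4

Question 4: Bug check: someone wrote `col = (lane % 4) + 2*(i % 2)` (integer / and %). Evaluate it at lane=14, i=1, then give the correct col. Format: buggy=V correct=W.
buggy=4 correct=5

`(lane % 4) + 2*(i % 2)`[14,1]→4
lane 14: G=3 (14/4), T=2 (14%4)
i=1: r=3+0=3, c=2*2+1=5
col: 4 vs 5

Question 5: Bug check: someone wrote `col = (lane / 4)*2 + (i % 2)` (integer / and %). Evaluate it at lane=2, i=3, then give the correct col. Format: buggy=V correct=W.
`(lane / 4)*2 + (i % 2)`[2,3]→1
lane 2→2/4=0, 2 mod 4=2
i=3  r:0+8→8  c:2·2+1→5
col: 1 vs 5

buggy=1 correct=5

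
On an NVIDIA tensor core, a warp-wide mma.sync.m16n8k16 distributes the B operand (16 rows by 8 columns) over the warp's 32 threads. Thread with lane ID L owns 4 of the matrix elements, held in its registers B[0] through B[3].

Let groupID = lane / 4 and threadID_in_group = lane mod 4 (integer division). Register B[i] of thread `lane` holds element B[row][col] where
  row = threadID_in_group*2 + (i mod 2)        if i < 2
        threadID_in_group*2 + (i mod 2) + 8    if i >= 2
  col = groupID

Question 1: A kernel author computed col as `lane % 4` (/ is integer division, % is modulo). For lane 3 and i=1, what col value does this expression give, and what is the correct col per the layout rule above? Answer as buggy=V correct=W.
buggy=3 correct=0

`lane % 4`[3,1]->3
L=3->gid=3>>2=0, tid=3&3=3
[1]->row 3·2+1+0=7  col gid=0
col: 3 vs 0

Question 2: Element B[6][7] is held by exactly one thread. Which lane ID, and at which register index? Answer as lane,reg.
c: 7->gid=7  r: 6->r8=0,tid=3,i&1=0
L=7*4+3=31  i=0*2+0=0

31,0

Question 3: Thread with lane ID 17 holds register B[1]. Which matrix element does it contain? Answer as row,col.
lane 17: grp=4 (17/4), tig=1 (17%4)
i=1: r=1*2+1+0=3, c=grp=4

3,4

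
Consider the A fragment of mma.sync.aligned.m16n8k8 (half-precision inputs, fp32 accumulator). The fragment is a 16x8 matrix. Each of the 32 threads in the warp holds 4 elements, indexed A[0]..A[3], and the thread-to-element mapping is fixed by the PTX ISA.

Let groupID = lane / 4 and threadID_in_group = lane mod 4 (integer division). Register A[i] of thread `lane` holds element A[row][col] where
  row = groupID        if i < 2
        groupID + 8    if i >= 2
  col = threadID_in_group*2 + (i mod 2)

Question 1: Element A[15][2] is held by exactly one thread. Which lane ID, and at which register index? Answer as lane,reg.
r: 15->gid=7,r8=1  c: 2->tid=1,i&1=0
L=7*4+1=29  i=1*2+0=2

29,2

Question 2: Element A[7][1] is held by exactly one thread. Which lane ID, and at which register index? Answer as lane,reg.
28,1

r=7->g=7,rb=0  c=1->t=0,b0=1
L=7*4+0=28  i=0*2+1=1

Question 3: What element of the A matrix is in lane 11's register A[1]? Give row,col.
lane 11: g=2 (11/4), t=3 (11%4)
i=1: r=2+0=2, c=3*2+1=7

2,7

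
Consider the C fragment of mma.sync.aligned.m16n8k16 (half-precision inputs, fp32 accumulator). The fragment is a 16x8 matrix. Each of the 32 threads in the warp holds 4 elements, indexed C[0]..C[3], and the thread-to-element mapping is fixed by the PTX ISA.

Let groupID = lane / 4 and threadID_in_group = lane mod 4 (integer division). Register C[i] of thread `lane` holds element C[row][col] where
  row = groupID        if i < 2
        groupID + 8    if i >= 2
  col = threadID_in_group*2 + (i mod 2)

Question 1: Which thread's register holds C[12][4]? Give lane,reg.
18,2

r=12⇒gr=4,Rb=1  c=4⇒th=2,odd=0
L=4*4+2=18  i=1*2+0=2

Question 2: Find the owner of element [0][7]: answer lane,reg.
r:0=>grp=0,rB=0  c:7=>tig=3,lo=1
L=0*4+3=3  i=0*2+1=1

3,1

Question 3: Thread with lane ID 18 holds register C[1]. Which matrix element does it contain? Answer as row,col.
18: grp=4,tig=2
[1] (4+0,2*2+1) = (4,5)

4,5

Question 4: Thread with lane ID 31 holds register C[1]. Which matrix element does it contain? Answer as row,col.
7,7

L=31⇒gr=31>>2=7, th=31&3=3
[1]⇒row 7+0=7  col 3·2+1=7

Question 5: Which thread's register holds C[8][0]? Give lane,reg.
0,2

r=8->g=0,rb=1  c=0->t=0,b0=0
L=0*4+0=0  i=1*2+0=2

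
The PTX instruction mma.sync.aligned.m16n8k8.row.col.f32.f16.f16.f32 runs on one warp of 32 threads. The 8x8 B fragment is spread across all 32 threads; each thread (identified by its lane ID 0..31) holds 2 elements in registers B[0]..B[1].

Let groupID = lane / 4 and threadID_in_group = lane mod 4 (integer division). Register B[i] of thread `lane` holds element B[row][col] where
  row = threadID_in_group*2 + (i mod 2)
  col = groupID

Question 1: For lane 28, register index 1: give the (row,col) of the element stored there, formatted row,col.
L=28->g=28>>2=7, t=28&3=0
[1]->row 0·2+1=1  col g=7

1,7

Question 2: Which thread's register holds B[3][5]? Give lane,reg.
21,1

c=5→G=5  r=3→T=1,p=1
L=5*4+1=21  i=1=1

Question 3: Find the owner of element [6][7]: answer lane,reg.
c=7⇒gr=7  r=6⇒th=3,odd=0
L=7*4+3=31  i=0=0

31,0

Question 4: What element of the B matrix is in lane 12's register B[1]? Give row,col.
lane 12=>12/4=3, 12 mod 4=0
i=1  r:2·0+1=>1  c:3

1,3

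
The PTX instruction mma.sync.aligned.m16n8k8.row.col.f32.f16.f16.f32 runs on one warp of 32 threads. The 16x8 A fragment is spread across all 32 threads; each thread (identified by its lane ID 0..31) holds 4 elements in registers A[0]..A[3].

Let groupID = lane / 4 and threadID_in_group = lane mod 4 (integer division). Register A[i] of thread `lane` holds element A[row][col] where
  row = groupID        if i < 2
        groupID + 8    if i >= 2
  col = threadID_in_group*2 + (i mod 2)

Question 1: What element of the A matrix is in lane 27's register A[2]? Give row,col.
L=27=>grp=27>>2=6, tig=27&3=3
[2]=>row 6+8=14  col 3·2+0=6

14,6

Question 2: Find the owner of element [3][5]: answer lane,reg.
r=3->g=3,rb=0  c=5->t=2,b0=1
L=3*4+2=14  i=0*2+1=1

14,1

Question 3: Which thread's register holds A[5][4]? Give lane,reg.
22,0

r=5⇒gr=5,Rb=0  c=4⇒th=2,odd=0
L=5*4+2=22  i=0*2+0=0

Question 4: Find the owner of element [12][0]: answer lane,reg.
16,2

r: 12->gid=4,r8=1  c: 0->tid=0,i&1=0
L=4*4+0=16  i=1*2+0=2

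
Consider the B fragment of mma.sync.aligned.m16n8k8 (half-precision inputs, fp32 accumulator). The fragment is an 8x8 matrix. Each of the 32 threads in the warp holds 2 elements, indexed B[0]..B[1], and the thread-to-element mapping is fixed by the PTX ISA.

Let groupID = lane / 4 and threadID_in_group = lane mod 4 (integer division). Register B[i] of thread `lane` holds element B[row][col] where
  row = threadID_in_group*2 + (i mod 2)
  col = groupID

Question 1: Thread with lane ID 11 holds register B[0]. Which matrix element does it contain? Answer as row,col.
6,2

L=11=>grp=11>>2=2, tig=11&3=3
[0]=>row 3·2+0=6  col grp=2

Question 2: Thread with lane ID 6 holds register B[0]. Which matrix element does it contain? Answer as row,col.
4,1

L=6→G=6>>2=1, T=6&3=2
[0]→row 2·2+0=4  col G=1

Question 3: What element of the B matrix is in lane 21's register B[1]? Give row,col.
lane 21: gr=5 (21/4), th=1 (21%4)
i=1: r=1*2+1=3, c=gr=5

3,5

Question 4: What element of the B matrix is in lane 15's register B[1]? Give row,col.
7,3

15: gr=3,th=3
[1] (3*2+1,3) = (7,3)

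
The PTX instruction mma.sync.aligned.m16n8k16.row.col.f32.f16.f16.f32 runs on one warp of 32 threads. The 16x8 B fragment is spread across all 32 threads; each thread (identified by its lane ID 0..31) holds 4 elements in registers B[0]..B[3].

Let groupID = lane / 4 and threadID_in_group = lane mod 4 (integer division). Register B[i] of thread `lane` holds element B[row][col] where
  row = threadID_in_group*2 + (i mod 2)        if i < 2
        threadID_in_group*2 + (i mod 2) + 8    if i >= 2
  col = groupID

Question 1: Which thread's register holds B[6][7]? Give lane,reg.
c:7=>grp=7  r:6=>rB=0,tig=3,lo=0
L=7*4+3=31  i=0*2+0=0

31,0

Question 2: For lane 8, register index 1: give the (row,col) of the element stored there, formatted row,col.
lane 8->8/4=2, 8 mod 4=0
i=1  r:2·0+1+0->1  c:2

1,2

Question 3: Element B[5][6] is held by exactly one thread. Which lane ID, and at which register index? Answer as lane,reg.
26,1

c:6=>grp=6  r:5=>rB=0,tig=2,lo=1
L=6*4+2=26  i=0*2+1=1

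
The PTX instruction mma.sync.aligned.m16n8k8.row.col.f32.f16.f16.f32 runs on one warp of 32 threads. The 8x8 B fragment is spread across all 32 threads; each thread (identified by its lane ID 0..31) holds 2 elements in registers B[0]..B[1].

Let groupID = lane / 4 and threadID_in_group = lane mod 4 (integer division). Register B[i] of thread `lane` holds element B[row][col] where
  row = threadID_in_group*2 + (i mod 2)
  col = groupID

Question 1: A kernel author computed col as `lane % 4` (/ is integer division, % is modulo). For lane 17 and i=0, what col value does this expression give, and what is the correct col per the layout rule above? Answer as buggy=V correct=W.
buggy=1 correct=4

`lane % 4`[17,0]=>1
L=17=>grp=17>>2=4, tig=17&3=1
[0]=>row 1·2+0=2  col grp=4
col: 1 vs 4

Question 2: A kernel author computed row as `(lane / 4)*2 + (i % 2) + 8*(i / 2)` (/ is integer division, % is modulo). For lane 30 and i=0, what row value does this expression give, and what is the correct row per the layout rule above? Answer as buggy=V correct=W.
buggy=14 correct=4

`(lane / 4)*2 + (i % 2) + 8*(i / 2)`[30,0]→14
lane 30: G=7 (30/4), T=2 (30%4)
i=0: r=2*2+0=4, c=G=7
row: 14 vs 4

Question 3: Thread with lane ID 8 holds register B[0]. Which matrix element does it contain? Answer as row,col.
L=8→G=8>>2=2, T=8&3=0
[0]→row 0·2+0=0  col G=2

0,2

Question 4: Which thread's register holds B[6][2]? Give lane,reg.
c=2->g=2  r=6->t=3,b0=0
L=2*4+3=11  i=0=0

11,0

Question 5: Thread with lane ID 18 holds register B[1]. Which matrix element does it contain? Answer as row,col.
lane 18=>18/4=4, 18 mod 4=2
i=1  r:2·2+1=>5  c:4

5,4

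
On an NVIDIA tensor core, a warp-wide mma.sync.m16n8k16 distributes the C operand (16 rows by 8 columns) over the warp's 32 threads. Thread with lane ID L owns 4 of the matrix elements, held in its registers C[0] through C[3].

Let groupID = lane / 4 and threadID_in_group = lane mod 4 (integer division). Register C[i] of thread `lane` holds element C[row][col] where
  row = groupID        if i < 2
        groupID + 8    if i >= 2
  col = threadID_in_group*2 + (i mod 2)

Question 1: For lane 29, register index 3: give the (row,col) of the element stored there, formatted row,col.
15,3

lane 29: g=7 (29/4), t=1 (29%4)
i=3: r=7+8=15, c=1*2+1=3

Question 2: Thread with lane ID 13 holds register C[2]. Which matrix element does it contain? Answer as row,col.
lane 13=>13/4=3, 13 mod 4=1
i=2  r:3+8=>11  c:2·1+0=>2

11,2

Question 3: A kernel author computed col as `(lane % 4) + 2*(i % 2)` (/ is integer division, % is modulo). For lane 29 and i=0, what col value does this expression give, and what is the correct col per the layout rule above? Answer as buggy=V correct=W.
`(lane % 4) + 2*(i % 2)`[29,0]→1
lane 29: G=7 (29/4), T=1 (29%4)
i=0: r=7+0=7, c=1*2+0=2
col: 1 vs 2

buggy=1 correct=2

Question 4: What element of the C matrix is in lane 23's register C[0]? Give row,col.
lane 23→23/4=5, 23 mod 4=3
i=0  r:5+0→5  c:2·3+0→6

5,6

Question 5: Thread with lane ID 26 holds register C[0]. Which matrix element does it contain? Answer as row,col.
6,4

26: G=6,T=2
[0] (6+0,2*2+0) = (6,4)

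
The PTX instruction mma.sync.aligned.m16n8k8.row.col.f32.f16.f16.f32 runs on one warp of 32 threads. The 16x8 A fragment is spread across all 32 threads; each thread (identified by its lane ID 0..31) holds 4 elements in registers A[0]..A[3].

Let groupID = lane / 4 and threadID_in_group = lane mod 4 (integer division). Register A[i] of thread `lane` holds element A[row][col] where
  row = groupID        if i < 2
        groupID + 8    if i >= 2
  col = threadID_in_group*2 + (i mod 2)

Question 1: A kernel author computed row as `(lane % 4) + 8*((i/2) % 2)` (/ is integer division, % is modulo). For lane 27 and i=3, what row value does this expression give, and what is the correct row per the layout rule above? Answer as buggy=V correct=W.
`(lane % 4) + 8*((i/2) % 2)`[27,3]=>11
27: grp=6,tig=3
[3] (6+8,3*2+1) = (14,7)
row: 11 vs 14

buggy=11 correct=14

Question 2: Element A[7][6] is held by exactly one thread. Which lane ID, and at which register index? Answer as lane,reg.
r: 7->gid=7,r8=0  c: 6->tid=3,i&1=0
L=7*4+3=31  i=0*2+0=0

31,0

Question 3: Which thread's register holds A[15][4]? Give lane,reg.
r=15→G=7,rhi=1  c=4→T=2,p=0
L=7*4+2=30  i=1*2+0=2

30,2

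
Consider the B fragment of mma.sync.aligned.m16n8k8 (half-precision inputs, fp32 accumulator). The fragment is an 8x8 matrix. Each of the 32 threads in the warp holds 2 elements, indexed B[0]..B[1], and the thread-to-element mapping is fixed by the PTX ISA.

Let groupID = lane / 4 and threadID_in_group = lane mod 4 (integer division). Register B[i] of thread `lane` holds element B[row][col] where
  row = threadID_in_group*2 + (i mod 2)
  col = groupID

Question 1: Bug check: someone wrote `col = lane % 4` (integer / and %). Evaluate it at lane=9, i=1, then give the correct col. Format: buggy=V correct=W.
`lane % 4`[9,1]⇒1
lane 9: gr=2 (9/4), th=1 (9%4)
i=1: r=1*2+1=3, c=gr=2
col: 1 vs 2

buggy=1 correct=2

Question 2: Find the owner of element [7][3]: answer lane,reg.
c=3⇒gr=3  r=7⇒th=3,odd=1
L=3*4+3=15  i=1=1

15,1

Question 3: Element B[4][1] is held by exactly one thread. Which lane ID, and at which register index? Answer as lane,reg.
c: 1->gid=1  r: 4->tid=2,i&1=0
L=1*4+2=6  i=0=0

6,0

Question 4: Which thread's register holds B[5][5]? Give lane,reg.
c=5→G=5  r=5→T=2,p=1
L=5*4+2=22  i=1=1

22,1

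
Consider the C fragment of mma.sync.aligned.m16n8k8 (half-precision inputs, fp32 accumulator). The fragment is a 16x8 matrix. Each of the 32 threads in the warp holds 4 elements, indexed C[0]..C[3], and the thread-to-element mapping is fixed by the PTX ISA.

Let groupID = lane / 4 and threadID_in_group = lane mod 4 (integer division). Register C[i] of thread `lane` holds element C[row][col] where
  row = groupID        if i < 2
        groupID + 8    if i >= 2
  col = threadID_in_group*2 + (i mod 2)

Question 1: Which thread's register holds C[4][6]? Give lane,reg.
r=4->g=4,rb=0  c=6->t=3,b0=0
L=4*4+3=19  i=0*2+0=0

19,0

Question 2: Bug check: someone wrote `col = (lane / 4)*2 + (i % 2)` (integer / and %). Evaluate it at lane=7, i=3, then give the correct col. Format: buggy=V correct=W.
buggy=3 correct=7

`(lane / 4)*2 + (i % 2)`[7,3]=>3
lane 7=>7/4=1, 7 mod 4=3
i=3  r:1+8=>9  c:2·3+1=>7
col: 3 vs 7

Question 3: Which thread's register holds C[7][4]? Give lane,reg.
30,0

r: 7->gid=7,r8=0  c: 4->tid=2,i&1=0
L=7*4+2=30  i=0*2+0=0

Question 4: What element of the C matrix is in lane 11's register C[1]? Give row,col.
lane 11->11/4=2, 11 mod 4=3
i=1  r:2+0->2  c:2·3+1->7

2,7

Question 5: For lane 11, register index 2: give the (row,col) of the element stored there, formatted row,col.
10,6

lane 11: grp=2 (11/4), tig=3 (11%4)
i=2: r=2+8=10, c=3*2+0=6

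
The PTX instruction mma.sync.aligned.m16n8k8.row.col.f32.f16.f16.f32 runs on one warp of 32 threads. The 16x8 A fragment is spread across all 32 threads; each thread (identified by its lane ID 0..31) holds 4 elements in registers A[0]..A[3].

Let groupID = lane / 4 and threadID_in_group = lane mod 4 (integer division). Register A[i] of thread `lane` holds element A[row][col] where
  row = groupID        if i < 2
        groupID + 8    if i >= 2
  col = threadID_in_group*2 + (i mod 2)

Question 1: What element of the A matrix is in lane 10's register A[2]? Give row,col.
10,4

lane 10->10/4=2, 10 mod 4=2
i=2  r:2+8->10  c:2·2+0->4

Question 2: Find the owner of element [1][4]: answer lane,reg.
r: 1->gid=1,r8=0  c: 4->tid=2,i&1=0
L=1*4+2=6  i=0*2+0=0

6,0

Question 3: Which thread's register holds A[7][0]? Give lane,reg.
28,0

r: 7->gid=7,r8=0  c: 0->tid=0,i&1=0
L=7*4+0=28  i=0*2+0=0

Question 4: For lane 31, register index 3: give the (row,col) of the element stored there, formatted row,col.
lane 31: grp=7 (31/4), tig=3 (31%4)
i=3: r=7+8=15, c=3*2+1=7

15,7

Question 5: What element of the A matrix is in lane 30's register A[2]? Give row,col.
30: gr=7,th=2
[2] (7+8,2*2+0) = (15,4)

15,4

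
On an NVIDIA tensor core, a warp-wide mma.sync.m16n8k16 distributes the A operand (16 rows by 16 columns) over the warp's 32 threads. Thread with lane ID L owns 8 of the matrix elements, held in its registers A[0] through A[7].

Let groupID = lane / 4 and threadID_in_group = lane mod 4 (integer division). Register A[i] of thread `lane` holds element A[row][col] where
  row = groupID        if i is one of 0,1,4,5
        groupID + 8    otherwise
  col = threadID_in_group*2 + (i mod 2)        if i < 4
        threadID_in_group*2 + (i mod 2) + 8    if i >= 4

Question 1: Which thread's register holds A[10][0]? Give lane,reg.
8,2

r:10=>grp=2,rB=1  c:0=>cB=0,tig=0,lo=0
L=2*4+0=8  i=0*4+1*2+0=2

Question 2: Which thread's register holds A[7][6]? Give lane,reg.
r=7->g=7,rb=0  c=6->cb=0,t=3,b0=0
L=7*4+3=31  i=0*4+0*2+0=0

31,0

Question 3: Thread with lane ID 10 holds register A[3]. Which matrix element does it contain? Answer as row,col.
10,5

L=10=>grp=10>>2=2, tig=10&3=2
[3]=>row 2+8=10  col 2·2+1+0=5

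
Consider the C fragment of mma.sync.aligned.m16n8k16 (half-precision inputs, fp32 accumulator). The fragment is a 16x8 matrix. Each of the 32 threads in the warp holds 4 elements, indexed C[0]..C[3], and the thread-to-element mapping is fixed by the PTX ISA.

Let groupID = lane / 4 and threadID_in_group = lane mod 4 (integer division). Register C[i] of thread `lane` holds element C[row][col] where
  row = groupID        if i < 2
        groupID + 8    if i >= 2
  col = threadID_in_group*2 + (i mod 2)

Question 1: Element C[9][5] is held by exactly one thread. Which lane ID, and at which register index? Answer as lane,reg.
6,3

r:9=>grp=1,rB=1  c:5=>tig=2,lo=1
L=1*4+2=6  i=1*2+1=3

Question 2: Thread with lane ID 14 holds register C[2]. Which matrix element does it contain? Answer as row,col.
lane 14: G=3 (14/4), T=2 (14%4)
i=2: r=3+8=11, c=2*2+0=4

11,4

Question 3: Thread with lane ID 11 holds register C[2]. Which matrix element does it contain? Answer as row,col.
L=11⇒gr=11>>2=2, th=11&3=3
[2]⇒row 2+8=10  col 3·2+0=6

10,6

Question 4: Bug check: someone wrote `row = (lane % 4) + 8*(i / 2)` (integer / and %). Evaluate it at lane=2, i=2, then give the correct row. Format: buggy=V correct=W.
`(lane % 4) + 8*(i / 2)`[2,2]→10
L=2→G=2>>2=0, T=2&3=2
[2]→row 0+8=8  col 2·2+0=4
row: 10 vs 8

buggy=10 correct=8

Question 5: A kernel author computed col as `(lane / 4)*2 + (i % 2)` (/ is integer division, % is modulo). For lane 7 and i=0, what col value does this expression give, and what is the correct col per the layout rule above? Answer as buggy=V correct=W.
buggy=2 correct=6

`(lane / 4)*2 + (i % 2)`[7,0]->2
L=7->g=7>>2=1, t=7&3=3
[0]->row 1+0=1  col 3·2+0=6
col: 2 vs 6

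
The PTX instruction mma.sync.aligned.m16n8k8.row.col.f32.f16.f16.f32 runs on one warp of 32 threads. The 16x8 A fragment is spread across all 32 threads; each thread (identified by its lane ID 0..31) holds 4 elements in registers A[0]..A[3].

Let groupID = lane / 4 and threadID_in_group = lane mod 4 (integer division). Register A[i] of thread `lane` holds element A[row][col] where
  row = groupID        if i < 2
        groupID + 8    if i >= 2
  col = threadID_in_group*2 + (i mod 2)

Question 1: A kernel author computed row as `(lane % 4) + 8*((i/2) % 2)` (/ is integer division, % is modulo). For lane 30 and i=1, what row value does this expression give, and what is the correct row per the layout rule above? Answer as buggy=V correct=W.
buggy=2 correct=7

`(lane % 4) + 8*((i/2) % 2)`[30,1]⇒2
lane 30⇒30/4=7, 30 mod 4=2
i=1  r:7+0⇒7  c:2·2+1⇒5
row: 2 vs 7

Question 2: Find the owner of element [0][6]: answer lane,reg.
3,0

r=0→G=0,rhi=0  c=6→T=3,p=0
L=0*4+3=3  i=0*2+0=0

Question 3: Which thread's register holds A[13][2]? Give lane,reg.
r=13⇒gr=5,Rb=1  c=2⇒th=1,odd=0
L=5*4+1=21  i=1*2+0=2

21,2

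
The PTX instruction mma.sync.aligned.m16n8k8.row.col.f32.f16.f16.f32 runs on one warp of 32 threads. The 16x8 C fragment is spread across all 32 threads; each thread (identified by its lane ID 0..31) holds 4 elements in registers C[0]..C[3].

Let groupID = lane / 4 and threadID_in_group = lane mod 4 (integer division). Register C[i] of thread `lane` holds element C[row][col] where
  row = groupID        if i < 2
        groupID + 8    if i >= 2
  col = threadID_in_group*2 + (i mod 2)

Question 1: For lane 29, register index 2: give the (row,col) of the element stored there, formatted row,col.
L=29->gid=29>>2=7, tid=29&3=1
[2]->row 7+8=15  col 1·2+0=2

15,2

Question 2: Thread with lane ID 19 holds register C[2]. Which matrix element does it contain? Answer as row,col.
12,6

19: gr=4,th=3
[2] (4+8,3*2+0) = (12,6)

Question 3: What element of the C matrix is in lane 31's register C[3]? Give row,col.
lane 31->31/4=7, 31 mod 4=3
i=3  r:7+8->15  c:2·3+1->7

15,7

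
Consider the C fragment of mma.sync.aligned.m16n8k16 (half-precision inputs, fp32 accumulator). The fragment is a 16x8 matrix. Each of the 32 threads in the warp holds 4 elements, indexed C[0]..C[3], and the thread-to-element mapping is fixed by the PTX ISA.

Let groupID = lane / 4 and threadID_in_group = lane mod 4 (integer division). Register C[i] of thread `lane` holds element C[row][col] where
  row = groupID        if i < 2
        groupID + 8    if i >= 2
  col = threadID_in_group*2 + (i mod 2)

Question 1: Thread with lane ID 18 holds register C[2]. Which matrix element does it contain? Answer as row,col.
L=18->gid=18>>2=4, tid=18&3=2
[2]->row 4+8=12  col 2·2+0=4

12,4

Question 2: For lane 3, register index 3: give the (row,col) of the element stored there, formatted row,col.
8,7

lane 3: gr=0 (3/4), th=3 (3%4)
i=3: r=0+8=8, c=3*2+1=7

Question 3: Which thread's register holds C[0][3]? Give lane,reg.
r=0->g=0,rb=0  c=3->t=1,b0=1
L=0*4+1=1  i=0*2+1=1

1,1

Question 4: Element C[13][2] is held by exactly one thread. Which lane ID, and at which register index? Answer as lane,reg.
r: 13->gid=5,r8=1  c: 2->tid=1,i&1=0
L=5*4+1=21  i=1*2+0=2

21,2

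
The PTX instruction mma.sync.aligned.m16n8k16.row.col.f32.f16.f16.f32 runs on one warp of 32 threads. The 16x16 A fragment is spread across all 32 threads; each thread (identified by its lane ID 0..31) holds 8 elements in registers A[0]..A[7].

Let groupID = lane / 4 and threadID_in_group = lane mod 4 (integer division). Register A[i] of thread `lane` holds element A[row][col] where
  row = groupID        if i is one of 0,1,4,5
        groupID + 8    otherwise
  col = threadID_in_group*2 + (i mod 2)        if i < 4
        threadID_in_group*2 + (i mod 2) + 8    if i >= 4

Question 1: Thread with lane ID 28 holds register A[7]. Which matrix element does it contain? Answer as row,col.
15,9

lane 28->28/4=7, 28 mod 4=0
i=7  r:7+8->15  c:2·0+1+8->9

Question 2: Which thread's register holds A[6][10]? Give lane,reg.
r=6→G=6,rhi=0  c=10→chi=1,T=1,p=0
L=6*4+1=25  i=1*4+0*2+0=4

25,4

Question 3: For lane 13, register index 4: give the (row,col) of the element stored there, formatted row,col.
3,10

13: grp=3,tig=1
[4] (3+0,1*2+0+8) = (3,10)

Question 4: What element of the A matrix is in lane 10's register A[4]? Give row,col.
lane 10=>10/4=2, 10 mod 4=2
i=4  r:2+0=>2  c:2·2+0+8=>12

2,12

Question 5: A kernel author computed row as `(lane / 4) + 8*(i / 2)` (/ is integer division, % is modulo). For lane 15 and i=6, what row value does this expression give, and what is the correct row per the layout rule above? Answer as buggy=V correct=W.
`(lane / 4) + 8*(i / 2)`[15,6]->27
lane 15->15/4=3, 15 mod 4=3
i=6  r:3+8->11  c:2·3+0+8->14
row: 27 vs 11

buggy=27 correct=11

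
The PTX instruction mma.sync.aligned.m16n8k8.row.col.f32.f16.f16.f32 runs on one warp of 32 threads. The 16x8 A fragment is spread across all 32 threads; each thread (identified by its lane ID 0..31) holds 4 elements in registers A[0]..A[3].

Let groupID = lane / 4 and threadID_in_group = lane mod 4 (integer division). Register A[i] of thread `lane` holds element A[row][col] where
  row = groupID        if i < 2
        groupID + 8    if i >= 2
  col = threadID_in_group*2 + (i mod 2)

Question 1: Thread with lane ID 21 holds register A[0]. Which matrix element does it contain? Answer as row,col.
5,2

lane 21: g=5 (21/4), t=1 (21%4)
i=0: r=5+0=5, c=1*2+0=2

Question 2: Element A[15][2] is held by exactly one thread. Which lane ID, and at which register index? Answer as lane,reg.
29,2

r: 15->gid=7,r8=1  c: 2->tid=1,i&1=0
L=7*4+1=29  i=1*2+0=2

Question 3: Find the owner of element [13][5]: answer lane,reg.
22,3

r: 13->gid=5,r8=1  c: 5->tid=2,i&1=1
L=5*4+2=22  i=1*2+1=3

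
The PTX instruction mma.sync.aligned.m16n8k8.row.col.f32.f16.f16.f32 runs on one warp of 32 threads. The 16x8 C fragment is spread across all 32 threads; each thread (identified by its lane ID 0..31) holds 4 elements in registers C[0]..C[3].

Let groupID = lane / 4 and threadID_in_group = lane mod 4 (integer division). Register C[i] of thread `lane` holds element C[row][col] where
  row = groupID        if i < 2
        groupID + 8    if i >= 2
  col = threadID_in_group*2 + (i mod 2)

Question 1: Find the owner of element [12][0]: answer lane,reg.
16,2

r=12⇒gr=4,Rb=1  c=0⇒th=0,odd=0
L=4*4+0=16  i=1*2+0=2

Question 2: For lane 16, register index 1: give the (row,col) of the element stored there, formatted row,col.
lane 16->16/4=4, 16 mod 4=0
i=1  r:4+0->4  c:2·0+1->1

4,1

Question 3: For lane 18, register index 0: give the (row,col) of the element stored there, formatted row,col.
4,4

lane 18->18/4=4, 18 mod 4=2
i=0  r:4+0->4  c:2·2+0->4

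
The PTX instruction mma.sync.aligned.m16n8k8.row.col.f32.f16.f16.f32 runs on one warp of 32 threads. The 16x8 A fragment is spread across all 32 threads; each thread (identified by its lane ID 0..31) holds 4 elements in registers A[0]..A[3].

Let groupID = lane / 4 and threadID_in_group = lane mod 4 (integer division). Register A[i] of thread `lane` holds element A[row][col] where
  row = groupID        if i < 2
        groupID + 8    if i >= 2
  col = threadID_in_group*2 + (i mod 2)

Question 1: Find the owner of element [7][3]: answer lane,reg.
r: 7->gid=7,r8=0  c: 3->tid=1,i&1=1
L=7*4+1=29  i=0*2+1=1

29,1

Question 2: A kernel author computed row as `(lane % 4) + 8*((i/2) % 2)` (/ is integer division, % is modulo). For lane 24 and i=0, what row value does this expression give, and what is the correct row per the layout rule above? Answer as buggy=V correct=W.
`(lane % 4) + 8*((i/2) % 2)`[24,0]⇒0
24: gr=6,th=0
[0] (6+0,0*2+0) = (6,0)
row: 0 vs 6

buggy=0 correct=6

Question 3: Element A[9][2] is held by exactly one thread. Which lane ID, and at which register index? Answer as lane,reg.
r: 9->gid=1,r8=1  c: 2->tid=1,i&1=0
L=1*4+1=5  i=1*2+0=2

5,2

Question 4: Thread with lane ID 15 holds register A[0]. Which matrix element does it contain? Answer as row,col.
L=15->g=15>>2=3, t=15&3=3
[0]->row 3+0=3  col 3·2+0=6

3,6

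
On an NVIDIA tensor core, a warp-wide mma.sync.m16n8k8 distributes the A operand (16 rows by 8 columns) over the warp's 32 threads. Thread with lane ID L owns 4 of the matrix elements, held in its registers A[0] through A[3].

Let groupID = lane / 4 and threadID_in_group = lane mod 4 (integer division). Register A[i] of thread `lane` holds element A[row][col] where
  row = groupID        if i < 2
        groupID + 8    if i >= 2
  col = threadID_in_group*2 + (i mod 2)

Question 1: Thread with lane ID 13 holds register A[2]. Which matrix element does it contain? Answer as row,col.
lane 13→13/4=3, 13 mod 4=1
i=2  r:3+8→11  c:2·1+0→2

11,2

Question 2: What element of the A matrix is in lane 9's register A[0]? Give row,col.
2,2

lane 9: grp=2 (9/4), tig=1 (9%4)
i=0: r=2+0=2, c=1*2+0=2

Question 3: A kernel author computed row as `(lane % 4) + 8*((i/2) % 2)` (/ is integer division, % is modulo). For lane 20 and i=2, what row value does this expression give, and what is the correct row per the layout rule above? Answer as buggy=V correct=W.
`(lane % 4) + 8*((i/2) % 2)`[20,2]⇒8
lane 20⇒20/4=5, 20 mod 4=0
i=2  r:5+8⇒13  c:2·0+0⇒0
row: 8 vs 13

buggy=8 correct=13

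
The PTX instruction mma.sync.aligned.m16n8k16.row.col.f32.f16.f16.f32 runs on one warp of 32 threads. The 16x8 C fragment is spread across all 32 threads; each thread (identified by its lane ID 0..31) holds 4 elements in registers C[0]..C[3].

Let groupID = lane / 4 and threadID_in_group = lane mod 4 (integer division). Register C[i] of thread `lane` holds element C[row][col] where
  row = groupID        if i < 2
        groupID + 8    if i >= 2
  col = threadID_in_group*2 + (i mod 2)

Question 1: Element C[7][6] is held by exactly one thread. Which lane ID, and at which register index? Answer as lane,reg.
r: 7->gid=7,r8=0  c: 6->tid=3,i&1=0
L=7*4+3=31  i=0*2+0=0

31,0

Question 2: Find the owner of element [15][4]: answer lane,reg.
r=15⇒gr=7,Rb=1  c=4⇒th=2,odd=0
L=7*4+2=30  i=1*2+0=2

30,2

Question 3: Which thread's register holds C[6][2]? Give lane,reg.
r=6->g=6,rb=0  c=2->t=1,b0=0
L=6*4+1=25  i=0*2+0=0

25,0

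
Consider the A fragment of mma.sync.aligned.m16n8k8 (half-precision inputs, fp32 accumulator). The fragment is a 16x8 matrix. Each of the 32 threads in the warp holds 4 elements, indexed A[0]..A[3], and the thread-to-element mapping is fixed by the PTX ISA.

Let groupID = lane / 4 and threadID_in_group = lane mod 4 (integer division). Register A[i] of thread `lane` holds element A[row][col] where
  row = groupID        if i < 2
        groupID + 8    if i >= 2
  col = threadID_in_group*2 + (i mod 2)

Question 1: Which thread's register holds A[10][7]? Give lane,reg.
11,3

r=10⇒gr=2,Rb=1  c=7⇒th=3,odd=1
L=2*4+3=11  i=1*2+1=3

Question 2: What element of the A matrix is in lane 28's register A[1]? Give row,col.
lane 28=>28/4=7, 28 mod 4=0
i=1  r:7+0=>7  c:2·0+1=>1

7,1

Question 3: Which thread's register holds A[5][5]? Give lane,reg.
r:5=>grp=5,rB=0  c:5=>tig=2,lo=1
L=5*4+2=22  i=0*2+1=1

22,1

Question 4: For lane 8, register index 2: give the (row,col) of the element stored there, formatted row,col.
lane 8->8/4=2, 8 mod 4=0
i=2  r:2+8->10  c:2·0+0->0

10,0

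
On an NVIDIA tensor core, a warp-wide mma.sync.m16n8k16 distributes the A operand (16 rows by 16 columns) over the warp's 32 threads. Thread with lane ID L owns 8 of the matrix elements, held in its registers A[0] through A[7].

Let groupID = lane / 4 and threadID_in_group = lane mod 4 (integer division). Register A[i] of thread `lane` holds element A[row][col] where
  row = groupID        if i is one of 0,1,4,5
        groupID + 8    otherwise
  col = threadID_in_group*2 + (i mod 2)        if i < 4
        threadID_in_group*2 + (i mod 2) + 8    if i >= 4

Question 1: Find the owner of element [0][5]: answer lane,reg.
r: 0->gid=0,r8=0  c: 5->c8=0,tid=2,i&1=1
L=0*4+2=2  i=0*4+0*2+1=1

2,1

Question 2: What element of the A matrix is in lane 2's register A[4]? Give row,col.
0,12

L=2=>grp=2>>2=0, tig=2&3=2
[4]=>row 0+0=0  col 2·2+0+8=12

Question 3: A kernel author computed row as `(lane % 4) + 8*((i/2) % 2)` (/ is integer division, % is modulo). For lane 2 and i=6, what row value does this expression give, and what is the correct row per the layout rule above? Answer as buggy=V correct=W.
`(lane % 4) + 8*((i/2) % 2)`[2,6]→10
lane 2: G=0 (2/4), T=2 (2%4)
i=6: r=0+8=8, c=2*2+0+8=12
row: 10 vs 8

buggy=10 correct=8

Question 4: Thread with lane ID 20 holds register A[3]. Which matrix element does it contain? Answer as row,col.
13,1

lane 20->20/4=5, 20 mod 4=0
i=3  r:5+8->13  c:2·0+1+0->1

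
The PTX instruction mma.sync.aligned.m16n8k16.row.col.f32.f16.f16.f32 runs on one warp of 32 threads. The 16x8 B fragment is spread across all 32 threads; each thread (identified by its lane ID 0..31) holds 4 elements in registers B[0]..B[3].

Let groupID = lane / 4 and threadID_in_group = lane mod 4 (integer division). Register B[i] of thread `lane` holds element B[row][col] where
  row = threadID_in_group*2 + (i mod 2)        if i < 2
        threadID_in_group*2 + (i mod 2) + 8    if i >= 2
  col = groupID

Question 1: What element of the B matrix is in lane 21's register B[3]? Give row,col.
L=21→G=21>>2=5, T=21&3=1
[3]→row 1·2+1+8=11  col G=5

11,5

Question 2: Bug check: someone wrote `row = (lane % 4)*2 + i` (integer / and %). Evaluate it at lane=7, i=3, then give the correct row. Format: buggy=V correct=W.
buggy=9 correct=15

`(lane % 4)*2 + i`[7,3]⇒9
lane 7: gr=1 (7/4), th=3 (7%4)
i=3: r=3*2+1+8=15, c=gr=1
row: 9 vs 15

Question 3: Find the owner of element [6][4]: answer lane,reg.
c: 4->gid=4  r: 6->r8=0,tid=3,i&1=0
L=4*4+3=19  i=0*2+0=0

19,0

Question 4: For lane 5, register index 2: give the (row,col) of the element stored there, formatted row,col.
lane 5: g=1 (5/4), t=1 (5%4)
i=2: r=1*2+0+8=10, c=g=1

10,1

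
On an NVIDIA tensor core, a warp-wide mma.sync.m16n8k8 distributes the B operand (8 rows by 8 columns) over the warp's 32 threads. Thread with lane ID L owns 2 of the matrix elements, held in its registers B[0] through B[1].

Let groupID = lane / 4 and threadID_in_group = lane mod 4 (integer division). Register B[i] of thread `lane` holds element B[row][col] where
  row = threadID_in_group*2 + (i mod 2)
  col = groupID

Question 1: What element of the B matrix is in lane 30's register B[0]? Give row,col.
4,7

30: G=7,T=2
[0] (2*2+0,7) = (4,7)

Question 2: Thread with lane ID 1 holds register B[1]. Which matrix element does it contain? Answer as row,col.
3,0

lane 1: gr=0 (1/4), th=1 (1%4)
i=1: r=1*2+1=3, c=gr=0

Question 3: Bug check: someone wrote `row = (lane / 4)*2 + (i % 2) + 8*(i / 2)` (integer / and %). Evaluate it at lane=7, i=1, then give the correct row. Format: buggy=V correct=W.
buggy=3 correct=7

`(lane / 4)*2 + (i % 2) + 8*(i / 2)`[7,1]->3
L=7->g=7>>2=1, t=7&3=3
[1]->row 3·2+1=7  col g=1
row: 3 vs 7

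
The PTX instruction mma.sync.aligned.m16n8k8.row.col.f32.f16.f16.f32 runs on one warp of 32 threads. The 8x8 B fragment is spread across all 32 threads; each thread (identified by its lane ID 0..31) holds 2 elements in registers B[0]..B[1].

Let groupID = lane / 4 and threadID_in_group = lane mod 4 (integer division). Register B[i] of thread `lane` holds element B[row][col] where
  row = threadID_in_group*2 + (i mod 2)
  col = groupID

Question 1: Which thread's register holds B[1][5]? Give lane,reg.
20,1

c:5=>grp=5  r:1=>tig=0,lo=1
L=5*4+0=20  i=1=1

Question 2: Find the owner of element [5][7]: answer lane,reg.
c=7→G=7  r=5→T=2,p=1
L=7*4+2=30  i=1=1

30,1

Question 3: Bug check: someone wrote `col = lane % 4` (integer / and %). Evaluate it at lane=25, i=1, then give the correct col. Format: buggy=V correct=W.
`lane % 4`[25,1]->1
lane 25: g=6 (25/4), t=1 (25%4)
i=1: r=1*2+1=3, c=g=6
col: 1 vs 6

buggy=1 correct=6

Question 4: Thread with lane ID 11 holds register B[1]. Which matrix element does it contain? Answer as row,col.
7,2

L=11→G=11>>2=2, T=11&3=3
[1]→row 3·2+1=7  col G=2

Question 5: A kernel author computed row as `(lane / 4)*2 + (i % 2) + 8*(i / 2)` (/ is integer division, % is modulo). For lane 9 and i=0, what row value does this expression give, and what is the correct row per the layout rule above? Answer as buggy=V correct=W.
`(lane / 4)*2 + (i % 2) + 8*(i / 2)`[9,0]->4
L=9->gid=9>>2=2, tid=9&3=1
[0]->row 1·2+0=2  col gid=2
row: 4 vs 2

buggy=4 correct=2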